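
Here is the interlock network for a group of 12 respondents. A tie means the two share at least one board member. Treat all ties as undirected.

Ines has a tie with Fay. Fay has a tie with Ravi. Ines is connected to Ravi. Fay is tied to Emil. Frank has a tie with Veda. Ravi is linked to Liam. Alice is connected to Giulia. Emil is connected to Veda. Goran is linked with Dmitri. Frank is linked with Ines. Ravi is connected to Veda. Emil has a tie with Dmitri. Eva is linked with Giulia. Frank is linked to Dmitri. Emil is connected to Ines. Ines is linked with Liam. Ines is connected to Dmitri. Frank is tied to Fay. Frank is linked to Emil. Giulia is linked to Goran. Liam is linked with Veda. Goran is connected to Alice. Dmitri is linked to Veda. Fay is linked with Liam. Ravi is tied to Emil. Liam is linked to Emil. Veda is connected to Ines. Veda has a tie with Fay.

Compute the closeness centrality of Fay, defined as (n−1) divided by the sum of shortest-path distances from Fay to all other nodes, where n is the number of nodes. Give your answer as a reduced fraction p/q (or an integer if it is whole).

Distances from Fay: Alice:4, Dmitri:2, Emil:1, Eva:5, Frank:1, Giulia:4, Goran:3, Ines:1, Liam:1, Ravi:1, Veda:1. Sum = 24.
n = 12, so closeness = 11/24.

11/24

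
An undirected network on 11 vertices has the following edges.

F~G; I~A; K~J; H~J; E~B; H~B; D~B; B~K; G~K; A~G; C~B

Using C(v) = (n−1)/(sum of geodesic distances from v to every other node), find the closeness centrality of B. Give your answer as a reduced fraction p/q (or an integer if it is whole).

10/19

Distances from B: A:3, C:1, D:1, E:1, F:3, G:2, H:1, I:4, J:2, K:1. Sum = 19.
n = 11, so closeness = 10/19.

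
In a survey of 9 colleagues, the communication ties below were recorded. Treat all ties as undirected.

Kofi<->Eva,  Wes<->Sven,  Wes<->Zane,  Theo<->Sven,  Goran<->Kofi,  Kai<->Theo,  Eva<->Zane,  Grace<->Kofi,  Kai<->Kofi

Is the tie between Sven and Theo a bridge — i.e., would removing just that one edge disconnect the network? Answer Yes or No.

Even without that edge, Sven still reaches Theo via Sven – Wes – Zane – Eva – Kofi – Kai – Theo, so the network stays connected. Not a bridge.

No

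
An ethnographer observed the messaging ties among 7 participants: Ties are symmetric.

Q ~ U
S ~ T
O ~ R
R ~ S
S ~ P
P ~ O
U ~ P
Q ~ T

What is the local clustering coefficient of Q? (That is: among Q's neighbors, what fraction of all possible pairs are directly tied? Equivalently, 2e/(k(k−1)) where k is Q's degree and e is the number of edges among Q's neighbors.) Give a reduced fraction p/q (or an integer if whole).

Q's neighbors: T and U (k = 2).
Possible neighbor pairs: C(2,2) = 1. Edges among them: none → e = 0.
Clustering(Q) = 0/1.

0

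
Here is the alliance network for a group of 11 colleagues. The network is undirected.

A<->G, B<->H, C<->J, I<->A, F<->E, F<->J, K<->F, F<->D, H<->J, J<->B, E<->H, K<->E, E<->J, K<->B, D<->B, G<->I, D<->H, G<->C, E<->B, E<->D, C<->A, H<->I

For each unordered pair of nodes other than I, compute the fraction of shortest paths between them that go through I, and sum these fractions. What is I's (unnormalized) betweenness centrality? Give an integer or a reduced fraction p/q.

Pairs whose geodesics pass through I — B–G: 1/2; B–A: 1/2; K–G: 2/5; K–A: 2/5; H–G: 1; H–A: 1; D–G: 1; D–A: 1; E–G: 1/2; E–A: 1/2.
All other pairs contribute 0.
Summing the contributions gives betweenness(I) = 34/5.

34/5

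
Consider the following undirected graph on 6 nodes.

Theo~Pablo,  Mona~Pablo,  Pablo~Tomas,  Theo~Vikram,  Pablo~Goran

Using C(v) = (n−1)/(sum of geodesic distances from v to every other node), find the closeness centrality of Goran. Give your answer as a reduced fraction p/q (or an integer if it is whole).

1/2

Distances from Goran: Mona:2, Pablo:1, Theo:2, Tomas:2, Vikram:3. Sum = 10.
n = 6, so closeness = 5/10 = 1/2.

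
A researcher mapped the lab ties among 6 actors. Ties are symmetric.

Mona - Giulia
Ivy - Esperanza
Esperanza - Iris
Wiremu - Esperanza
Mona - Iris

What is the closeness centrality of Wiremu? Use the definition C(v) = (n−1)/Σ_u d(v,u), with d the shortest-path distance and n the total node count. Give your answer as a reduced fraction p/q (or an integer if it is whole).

Distances from Wiremu: Esperanza:1, Giulia:4, Iris:2, Ivy:2, Mona:3. Sum = 12.
n = 6, so closeness = 5/12.

5/12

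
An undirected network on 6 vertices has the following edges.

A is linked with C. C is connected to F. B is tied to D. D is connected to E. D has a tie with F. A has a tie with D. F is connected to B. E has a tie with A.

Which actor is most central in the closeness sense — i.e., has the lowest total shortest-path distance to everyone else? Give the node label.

Farness (sum of distances to all others) for each node — A:7, B:8, C:8, D:6, E:8, F:7.
The smallest farness is 6, for D, so D has the highest closeness.

D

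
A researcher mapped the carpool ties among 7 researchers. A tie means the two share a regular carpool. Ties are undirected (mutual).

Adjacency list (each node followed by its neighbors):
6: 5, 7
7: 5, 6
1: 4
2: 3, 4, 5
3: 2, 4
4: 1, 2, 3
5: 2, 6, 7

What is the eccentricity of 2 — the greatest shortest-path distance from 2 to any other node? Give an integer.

2

Distances from 2: 1:2, 3:1, 4:1, 5:1, 6:2, 7:2.
The largest is 2 (to 1, 6, and 7), so the eccentricity of 2 is 2.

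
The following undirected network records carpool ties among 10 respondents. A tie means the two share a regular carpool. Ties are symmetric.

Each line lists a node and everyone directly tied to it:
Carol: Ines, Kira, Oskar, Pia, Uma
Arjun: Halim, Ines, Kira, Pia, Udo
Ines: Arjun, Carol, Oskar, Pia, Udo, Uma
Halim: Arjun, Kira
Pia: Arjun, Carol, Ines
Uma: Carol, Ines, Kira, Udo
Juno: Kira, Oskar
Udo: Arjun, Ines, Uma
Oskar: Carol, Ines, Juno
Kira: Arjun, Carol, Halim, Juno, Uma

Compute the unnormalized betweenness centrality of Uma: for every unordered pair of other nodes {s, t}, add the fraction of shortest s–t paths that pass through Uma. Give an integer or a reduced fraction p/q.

Pairs whose geodesics pass through Uma — Udo–Kira: 1/2; Udo–Carol: 1/2; Udo–Juno: 1/3; Kira–Ines: 1/3.
All other pairs contribute 0.
Summing the contributions gives betweenness(Uma) = 5/3.

5/3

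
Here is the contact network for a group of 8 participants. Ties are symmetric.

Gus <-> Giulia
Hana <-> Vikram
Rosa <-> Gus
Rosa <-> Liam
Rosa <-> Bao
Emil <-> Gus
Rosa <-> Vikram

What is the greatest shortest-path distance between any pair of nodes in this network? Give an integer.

Eccentricity of each node (its greatest distance to any other): Bao:3, Emil:4, Giulia:4, Gus:3, Hana:4, Liam:3, Rosa:2, Vikram:3.
The maximum eccentricity is 4, realized for instance by the pair Giulia–Hana via Giulia – Gus – Rosa – Vikram – Hana. So the diameter is 4.

4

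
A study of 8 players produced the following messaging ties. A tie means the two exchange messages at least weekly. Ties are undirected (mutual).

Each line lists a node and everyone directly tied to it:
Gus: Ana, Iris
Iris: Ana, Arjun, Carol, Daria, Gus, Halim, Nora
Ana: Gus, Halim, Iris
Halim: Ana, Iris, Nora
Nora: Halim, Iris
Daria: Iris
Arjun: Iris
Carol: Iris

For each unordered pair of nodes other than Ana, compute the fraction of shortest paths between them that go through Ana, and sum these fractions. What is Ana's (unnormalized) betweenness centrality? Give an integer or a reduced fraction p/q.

Pairs whose geodesics pass through Ana — Gus–Halim: 1/2.
All other pairs contribute 0.
Summing the contributions gives betweenness(Ana) = 1/2.

1/2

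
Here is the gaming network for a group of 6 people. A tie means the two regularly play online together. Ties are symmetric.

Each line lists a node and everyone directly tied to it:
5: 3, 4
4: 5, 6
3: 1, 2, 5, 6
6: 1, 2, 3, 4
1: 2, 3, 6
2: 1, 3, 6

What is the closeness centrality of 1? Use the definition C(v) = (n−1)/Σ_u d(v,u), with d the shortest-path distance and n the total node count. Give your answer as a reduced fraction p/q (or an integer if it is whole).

Distances from 1: 2:1, 3:1, 4:2, 5:2, 6:1. Sum = 7.
n = 6, so closeness = 5/7.

5/7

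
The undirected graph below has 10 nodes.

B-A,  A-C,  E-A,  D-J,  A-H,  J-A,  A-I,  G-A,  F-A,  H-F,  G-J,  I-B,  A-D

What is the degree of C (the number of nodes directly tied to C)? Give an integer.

C is directly tied to A. That is 1 neighbor, so the degree of C is 1.

1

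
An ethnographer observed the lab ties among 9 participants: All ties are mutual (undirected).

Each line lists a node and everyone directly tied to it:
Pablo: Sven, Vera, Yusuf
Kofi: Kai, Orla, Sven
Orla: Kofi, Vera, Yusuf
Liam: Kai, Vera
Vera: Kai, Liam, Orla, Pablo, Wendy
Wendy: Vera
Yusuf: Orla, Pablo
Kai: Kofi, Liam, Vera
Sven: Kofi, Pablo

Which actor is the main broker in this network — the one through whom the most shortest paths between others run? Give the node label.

Vera

Unnormalized betweenness of each node: Kai:5/2, Kofi:10/3, Liam:0, Orla:25/6, Pablo:16/3, Sven:1, Vera:79/6, Wendy:0, Yusuf:1/2.
Vera has the largest value, 79/6, making it the main broker — the node through which the most shortest paths run.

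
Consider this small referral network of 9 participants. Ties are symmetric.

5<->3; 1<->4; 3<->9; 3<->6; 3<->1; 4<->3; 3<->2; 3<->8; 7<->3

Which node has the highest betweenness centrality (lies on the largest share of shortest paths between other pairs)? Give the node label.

Unnormalized betweenness of each node: 1:0, 2:0, 3:27, 4:0, 5:0, 6:0, 7:0, 8:0, 9:0.
3 has the largest value, 27, making it the main broker — the node through which the most shortest paths run.

3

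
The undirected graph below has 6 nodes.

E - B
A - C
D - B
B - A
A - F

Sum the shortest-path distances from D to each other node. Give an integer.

Distances from D: A:2, B:1, C:3, E:2, F:3.
Sum = 2 + 1 + 3 + 2 + 3 = 11.

11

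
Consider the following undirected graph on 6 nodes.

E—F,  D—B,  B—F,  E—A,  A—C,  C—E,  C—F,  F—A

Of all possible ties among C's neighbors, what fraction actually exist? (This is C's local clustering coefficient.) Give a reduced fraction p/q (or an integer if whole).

C's neighbors: A, E, and F (k = 3).
Possible neighbor pairs: C(3,2) = 3. Edges among them: A–E, A–F, E–F → e = 3.
Clustering(C) = 3/3 = 1.

1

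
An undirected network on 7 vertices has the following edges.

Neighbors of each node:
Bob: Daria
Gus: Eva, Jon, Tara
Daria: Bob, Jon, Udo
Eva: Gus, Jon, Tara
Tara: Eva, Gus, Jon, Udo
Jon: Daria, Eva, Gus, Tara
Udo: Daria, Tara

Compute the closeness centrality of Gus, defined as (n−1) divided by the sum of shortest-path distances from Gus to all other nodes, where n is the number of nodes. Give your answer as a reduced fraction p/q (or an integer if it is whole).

3/5

Distances from Gus: Bob:3, Daria:2, Eva:1, Jon:1, Tara:1, Udo:2. Sum = 10.
n = 7, so closeness = 6/10 = 3/5.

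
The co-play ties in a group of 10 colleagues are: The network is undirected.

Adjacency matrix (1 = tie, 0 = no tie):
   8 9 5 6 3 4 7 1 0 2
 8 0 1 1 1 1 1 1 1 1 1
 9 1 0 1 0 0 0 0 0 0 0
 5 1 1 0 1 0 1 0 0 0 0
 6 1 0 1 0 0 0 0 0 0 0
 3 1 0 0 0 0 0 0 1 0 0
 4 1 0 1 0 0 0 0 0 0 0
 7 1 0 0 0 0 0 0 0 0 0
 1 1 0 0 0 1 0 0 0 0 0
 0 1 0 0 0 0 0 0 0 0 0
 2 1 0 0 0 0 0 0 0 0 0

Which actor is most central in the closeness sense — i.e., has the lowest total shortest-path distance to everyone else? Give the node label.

Farness (sum of distances to all others) for each node — 0:17, 1:16, 2:17, 3:16, 4:16, 5:14, 6:16, 7:17, 8:9, 9:16.
The smallest farness is 9, for 8, so 8 has the highest closeness.

8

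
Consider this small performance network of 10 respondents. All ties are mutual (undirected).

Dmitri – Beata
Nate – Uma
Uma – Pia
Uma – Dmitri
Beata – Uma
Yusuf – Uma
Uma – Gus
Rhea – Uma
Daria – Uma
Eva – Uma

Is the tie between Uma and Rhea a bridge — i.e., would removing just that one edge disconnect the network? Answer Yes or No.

Yes

Without the Uma–Rhea edge there is no alternate route between Uma and Rhea, so the network disconnects. It is a bridge.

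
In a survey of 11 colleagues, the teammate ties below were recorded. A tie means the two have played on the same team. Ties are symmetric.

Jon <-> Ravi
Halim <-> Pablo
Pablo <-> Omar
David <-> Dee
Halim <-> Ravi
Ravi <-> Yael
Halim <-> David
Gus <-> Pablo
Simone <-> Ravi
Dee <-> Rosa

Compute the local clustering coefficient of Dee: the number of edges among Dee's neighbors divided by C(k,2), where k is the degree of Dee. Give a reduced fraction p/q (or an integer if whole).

Dee's neighbors: David and Rosa (k = 2).
Possible neighbor pairs: C(2,2) = 1. Edges among them: none → e = 0.
Clustering(Dee) = 0/1.

0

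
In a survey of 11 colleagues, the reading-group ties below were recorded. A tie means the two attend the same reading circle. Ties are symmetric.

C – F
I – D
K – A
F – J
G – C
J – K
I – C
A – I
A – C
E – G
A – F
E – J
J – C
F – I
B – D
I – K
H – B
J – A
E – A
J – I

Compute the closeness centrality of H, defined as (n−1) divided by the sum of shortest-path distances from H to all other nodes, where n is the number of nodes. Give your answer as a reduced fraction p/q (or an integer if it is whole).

Distances from H: A:4, B:1, C:4, D:2, E:5, F:4, G:5, I:3, J:4, K:4. Sum = 36.
n = 11, so closeness = 10/36 = 5/18.

5/18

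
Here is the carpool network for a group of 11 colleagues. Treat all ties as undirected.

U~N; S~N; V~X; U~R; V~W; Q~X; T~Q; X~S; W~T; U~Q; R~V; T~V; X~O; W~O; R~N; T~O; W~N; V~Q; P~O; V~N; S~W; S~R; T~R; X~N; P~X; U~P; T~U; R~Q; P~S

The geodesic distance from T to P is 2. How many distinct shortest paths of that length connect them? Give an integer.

2

The shortest distance is 2. The length-2 paths are: T–U–P; T–O–P.
That gives 2 distinct shortest paths.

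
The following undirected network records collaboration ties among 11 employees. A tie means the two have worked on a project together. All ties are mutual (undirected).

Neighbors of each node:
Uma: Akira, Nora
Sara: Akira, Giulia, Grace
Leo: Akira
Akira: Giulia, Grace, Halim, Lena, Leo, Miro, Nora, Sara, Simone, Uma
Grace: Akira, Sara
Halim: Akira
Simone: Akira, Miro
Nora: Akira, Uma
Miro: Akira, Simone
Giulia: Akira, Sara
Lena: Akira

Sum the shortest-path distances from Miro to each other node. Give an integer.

Distances from Miro: Akira:1, Giulia:2, Grace:2, Halim:2, Lena:2, Leo:2, Nora:2, Sara:2, Simone:1, Uma:2.
Sum = 1 + 2 + 2 + 2 + 2 + 2 + 2 + 2 + 1 + 2 = 18.

18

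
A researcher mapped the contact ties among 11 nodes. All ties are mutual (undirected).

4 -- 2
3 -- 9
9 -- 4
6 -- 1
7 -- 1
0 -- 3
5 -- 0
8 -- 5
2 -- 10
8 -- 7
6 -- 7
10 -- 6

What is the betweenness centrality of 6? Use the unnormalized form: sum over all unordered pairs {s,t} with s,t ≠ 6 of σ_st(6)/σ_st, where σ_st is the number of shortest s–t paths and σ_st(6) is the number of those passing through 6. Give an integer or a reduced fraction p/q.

12

Pairs whose geodesics pass through 6 — 2–1: 1; 2–7: 1; 2–8: 1; 2–5: 1/2; 10–1: 1; 10–7: 1; 10–8: 1; 10–5: 1; 10–0: 1/2; 1–9: 1; 1–4: 1; 7–9: 1/2; 7–4: 1; 8–4: 1/2.
All other pairs contribute 0.
Summing the contributions gives betweenness(6) = 12.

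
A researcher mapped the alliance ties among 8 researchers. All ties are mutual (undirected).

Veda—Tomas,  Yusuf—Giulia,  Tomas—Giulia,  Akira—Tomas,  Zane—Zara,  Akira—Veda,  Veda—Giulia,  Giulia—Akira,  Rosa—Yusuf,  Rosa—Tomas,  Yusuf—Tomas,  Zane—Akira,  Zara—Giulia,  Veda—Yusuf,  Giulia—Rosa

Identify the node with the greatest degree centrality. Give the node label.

Degrees — Akira:4, Giulia:6, Rosa:3, Tomas:5, Veda:4, Yusuf:4, Zane:2, Zara:2.
The maximum is 6, attained only by Giulia.

Giulia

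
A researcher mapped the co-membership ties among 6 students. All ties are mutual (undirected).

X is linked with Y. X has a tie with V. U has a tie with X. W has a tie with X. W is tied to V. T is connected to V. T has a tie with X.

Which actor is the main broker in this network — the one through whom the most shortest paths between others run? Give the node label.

Unnormalized betweenness of each node: T:0, U:0, V:1/2, W:0, X:15/2, Y:0.
X has the largest value, 15/2, making it the main broker — the node through which the most shortest paths run.

X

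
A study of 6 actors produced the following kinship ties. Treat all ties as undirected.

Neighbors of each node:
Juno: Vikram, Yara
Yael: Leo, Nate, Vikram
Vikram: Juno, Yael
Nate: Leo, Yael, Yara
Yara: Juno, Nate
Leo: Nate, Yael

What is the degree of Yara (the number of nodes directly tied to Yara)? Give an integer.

2

Yara is directly tied to Juno and Nate. That is 2 neighbors, so the degree of Yara is 2.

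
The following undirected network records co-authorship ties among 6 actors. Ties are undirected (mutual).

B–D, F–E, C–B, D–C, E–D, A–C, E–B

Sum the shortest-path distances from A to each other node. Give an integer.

Distances from A: B:2, C:1, D:2, E:3, F:4.
Sum = 2 + 1 + 2 + 3 + 4 = 12.

12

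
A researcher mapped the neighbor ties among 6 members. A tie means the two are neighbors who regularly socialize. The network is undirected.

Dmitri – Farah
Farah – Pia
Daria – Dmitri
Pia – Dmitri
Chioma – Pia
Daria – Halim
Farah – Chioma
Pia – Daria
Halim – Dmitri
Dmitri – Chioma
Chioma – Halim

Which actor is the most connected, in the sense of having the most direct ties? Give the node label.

Dmitri

Degrees — Chioma:4, Daria:3, Dmitri:5, Farah:3, Halim:3, Pia:4.
The maximum is 5, attained only by Dmitri.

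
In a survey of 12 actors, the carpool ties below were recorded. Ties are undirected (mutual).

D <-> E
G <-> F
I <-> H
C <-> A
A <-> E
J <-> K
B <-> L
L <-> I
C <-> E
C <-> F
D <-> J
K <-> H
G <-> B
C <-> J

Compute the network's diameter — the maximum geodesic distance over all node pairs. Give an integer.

5

Eccentricity of each node (its greatest distance to any other): A:5, B:5, C:4, D:5, E:5, F:4, G:4, H:4, I:5, J:4, K:4, L:5.
The maximum eccentricity is 5, realized for instance by the pair A–I via A – C – J – K – H – I. So the diameter is 5.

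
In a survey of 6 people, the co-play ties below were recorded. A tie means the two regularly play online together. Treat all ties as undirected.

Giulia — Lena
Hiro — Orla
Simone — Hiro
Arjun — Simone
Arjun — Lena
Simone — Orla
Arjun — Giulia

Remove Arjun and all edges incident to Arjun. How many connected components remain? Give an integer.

Without Arjun, the remaining ties split the others into: {Hiro, Orla, Simone}; {Giulia, Lena}.
That's 2 separate components.

2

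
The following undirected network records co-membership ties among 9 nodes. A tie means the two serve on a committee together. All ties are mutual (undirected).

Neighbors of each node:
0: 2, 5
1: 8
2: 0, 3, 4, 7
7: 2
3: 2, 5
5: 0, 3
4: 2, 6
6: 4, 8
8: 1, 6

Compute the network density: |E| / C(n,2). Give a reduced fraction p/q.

There are 9 edges and 9 nodes, so the maximum possible is C(9,2) = 36.
Density = 9/36 = 1/4.

1/4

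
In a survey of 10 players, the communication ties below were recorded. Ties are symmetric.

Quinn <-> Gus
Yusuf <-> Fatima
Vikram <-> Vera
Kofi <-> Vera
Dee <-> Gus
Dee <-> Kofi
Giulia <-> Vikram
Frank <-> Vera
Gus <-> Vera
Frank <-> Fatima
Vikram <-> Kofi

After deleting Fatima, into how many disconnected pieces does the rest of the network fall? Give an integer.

Without Fatima, the remaining ties split the others into: {Dee, Frank, Giulia, Gus, Kofi, Quinn, Vera, Vikram}; {Yusuf}.
That's 2 separate components.

2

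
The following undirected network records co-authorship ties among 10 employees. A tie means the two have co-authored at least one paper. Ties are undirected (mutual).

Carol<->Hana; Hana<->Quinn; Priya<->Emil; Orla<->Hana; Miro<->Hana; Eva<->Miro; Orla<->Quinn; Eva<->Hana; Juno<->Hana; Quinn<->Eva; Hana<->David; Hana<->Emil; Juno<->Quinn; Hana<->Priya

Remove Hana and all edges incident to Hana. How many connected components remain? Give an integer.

4

Without Hana, the remaining ties split the others into: {Carol}; {Emil, Priya}; {Eva, Juno, Miro, Orla, Quinn}; {David}.
That's 4 separate components.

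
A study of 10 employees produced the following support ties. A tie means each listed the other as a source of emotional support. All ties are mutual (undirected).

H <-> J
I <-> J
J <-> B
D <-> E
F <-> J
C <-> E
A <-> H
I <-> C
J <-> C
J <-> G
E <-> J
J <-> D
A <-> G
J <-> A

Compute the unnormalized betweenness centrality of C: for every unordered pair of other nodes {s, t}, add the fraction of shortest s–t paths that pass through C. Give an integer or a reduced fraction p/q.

1/2

Pairs whose geodesics pass through C — I–E: 1/2.
All other pairs contribute 0.
Summing the contributions gives betweenness(C) = 1/2.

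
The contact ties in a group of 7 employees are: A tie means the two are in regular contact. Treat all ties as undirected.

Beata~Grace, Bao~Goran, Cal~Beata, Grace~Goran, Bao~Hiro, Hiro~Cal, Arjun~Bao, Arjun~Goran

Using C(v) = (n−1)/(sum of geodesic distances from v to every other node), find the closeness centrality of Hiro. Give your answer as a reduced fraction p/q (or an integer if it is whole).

6/11

Distances from Hiro: Arjun:2, Bao:1, Beata:2, Cal:1, Goran:2, Grace:3. Sum = 11.
n = 7, so closeness = 6/11.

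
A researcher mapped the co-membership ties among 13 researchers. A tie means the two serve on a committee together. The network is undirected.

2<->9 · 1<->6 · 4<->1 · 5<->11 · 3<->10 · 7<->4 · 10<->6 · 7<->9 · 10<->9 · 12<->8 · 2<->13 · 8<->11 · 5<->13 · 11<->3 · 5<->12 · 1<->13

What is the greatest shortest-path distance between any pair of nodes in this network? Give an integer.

Eccentricity of each node (its greatest distance to any other): 1:4, 2:4, 3:4, 4:5, 5:4, 6:4, 7:5, 8:5, 9:4, 10:4, 11:4, 12:5, 13:3.
The maximum eccentricity is 5, realized for instance by the pair 7–8 via 7 – 9 – 10 – 3 – 11 – 8. So the diameter is 5.

5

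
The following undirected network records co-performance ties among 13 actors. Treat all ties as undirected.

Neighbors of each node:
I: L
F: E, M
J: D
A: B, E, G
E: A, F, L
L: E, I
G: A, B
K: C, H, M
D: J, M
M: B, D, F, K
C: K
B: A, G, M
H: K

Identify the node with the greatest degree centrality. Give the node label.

M

Degrees — A:3, B:3, C:1, D:2, E:3, F:2, G:2, H:1, I:1, J:1, K:3, L:2, M:4.
The maximum is 4, attained only by M.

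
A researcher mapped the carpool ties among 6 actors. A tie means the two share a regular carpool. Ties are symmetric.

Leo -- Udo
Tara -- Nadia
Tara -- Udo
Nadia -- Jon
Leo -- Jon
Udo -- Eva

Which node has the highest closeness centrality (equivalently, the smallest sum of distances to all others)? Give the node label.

Udo

Farness (sum of distances to all others) for each node — Eva:11, Jon:9, Leo:8, Nadia:9, Tara:8, Udo:7.
The smallest farness is 7, for Udo, so Udo has the highest closeness.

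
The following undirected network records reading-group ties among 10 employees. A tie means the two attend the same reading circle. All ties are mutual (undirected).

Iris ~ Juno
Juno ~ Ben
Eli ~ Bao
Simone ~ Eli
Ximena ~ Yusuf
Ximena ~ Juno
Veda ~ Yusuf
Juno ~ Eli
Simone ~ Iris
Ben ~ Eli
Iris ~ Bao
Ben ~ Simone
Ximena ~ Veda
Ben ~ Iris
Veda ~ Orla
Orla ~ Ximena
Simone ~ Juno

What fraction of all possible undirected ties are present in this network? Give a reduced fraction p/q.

There are 17 edges and 10 nodes, so the maximum possible is C(10,2) = 45.
Density = 17/45.

17/45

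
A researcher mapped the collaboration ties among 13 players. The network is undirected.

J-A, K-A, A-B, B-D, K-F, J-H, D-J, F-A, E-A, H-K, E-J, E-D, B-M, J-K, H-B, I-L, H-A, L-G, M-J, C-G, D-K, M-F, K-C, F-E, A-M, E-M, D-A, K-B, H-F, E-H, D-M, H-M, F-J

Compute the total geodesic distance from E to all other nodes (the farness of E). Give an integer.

28

Distances from E: A:1, B:2, C:3, D:1, F:1, G:4, H:1, I:6, J:1, K:2, L:5, M:1.
Sum = 1 + 2 + 3 + 1 + 1 + 4 + 1 + 6 + 1 + 2 + 5 + 1 = 28.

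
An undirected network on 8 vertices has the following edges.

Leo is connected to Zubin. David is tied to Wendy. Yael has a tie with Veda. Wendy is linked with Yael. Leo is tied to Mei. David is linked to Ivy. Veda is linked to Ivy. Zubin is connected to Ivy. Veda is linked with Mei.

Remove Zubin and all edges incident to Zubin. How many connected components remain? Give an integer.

1

Zubin's neighbors (Ivy and Leo) remain reachable from one another through other ties, so the rest of the network stays in one piece.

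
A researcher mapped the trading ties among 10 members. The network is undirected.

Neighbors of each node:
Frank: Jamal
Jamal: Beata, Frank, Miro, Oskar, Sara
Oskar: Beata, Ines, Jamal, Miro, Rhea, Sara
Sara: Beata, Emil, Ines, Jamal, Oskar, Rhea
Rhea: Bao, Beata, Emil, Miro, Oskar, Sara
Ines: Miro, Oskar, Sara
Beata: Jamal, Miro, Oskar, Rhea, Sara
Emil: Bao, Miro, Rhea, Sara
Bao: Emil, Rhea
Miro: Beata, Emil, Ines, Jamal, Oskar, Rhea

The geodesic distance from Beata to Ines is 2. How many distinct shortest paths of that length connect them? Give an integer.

3

The shortest distance is 2. The length-2 paths are: Beata–Miro–Ines; Beata–Oskar–Ines; Beata–Sara–Ines.
That gives 3 distinct shortest paths.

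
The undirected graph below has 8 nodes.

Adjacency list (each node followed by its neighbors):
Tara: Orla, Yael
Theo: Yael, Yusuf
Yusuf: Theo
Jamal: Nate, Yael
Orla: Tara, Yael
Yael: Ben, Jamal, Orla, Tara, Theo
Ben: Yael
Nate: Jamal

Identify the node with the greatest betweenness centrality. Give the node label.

Yael

Unnormalized betweenness of each node: Ben:0, Jamal:6, Nate:0, Orla:0, Tara:0, Theo:6, Yael:18, Yusuf:0.
Yael has the largest value, 18, making it the main broker — the node through which the most shortest paths run.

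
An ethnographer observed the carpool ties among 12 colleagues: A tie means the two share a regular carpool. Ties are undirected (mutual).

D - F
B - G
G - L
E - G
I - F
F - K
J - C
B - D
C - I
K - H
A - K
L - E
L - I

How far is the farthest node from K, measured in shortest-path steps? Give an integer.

Distances from K: A:1, B:3, C:3, D:2, E:4, F:1, G:4, H:1, I:2, J:4, L:3.
The largest is 4 (to G, E, and J), so the eccentricity of K is 4.

4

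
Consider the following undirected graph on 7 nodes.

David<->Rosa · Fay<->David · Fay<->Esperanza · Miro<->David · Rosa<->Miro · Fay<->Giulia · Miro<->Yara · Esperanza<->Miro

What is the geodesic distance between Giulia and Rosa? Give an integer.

One shortest route is Giulia – Fay – David – Rosa, which uses 3 edges, and at distance 2 from Giulia we only reach {David, Esperanza}, which does not include Rosa. So d(Giulia,Rosa) = 3.

3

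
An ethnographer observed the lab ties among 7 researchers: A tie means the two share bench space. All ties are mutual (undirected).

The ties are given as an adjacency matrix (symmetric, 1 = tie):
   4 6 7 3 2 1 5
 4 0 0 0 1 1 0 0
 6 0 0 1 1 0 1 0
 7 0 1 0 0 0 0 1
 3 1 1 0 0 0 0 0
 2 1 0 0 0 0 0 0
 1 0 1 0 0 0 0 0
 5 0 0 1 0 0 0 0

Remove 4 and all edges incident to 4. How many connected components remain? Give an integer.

Without 4, the remaining ties split the others into: {1, 3, 5, 6, 7}; {2}.
That's 2 separate components.

2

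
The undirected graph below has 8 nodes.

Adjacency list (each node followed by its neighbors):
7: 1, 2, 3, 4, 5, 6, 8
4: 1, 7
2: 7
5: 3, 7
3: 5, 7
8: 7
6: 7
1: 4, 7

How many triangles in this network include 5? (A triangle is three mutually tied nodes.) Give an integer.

5's neighbors: 3 and 7.
Neighbor pairs that are themselves tied: 5–3–7. Each forms one triangle with 5, for 1 in total.

1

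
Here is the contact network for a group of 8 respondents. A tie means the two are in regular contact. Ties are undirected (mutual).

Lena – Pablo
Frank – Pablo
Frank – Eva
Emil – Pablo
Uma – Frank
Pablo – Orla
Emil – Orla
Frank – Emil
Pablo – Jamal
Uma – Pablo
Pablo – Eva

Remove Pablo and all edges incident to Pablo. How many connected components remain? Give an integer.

3

Without Pablo, the remaining ties split the others into: {Emil, Eva, Frank, Orla, Uma}; {Lena}; {Jamal}.
That's 3 separate components.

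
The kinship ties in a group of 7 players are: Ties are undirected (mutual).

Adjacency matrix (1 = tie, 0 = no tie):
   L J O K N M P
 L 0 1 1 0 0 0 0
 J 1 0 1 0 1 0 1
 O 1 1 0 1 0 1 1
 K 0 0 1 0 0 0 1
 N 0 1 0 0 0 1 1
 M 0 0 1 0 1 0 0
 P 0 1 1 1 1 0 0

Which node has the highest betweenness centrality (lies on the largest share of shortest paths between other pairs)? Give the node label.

O

Unnormalized betweenness of each node: J:11/6, K:0, L:0, M:1/3, N:1, O:5, P:11/6.
O has the largest value, 5, making it the main broker — the node through which the most shortest paths run.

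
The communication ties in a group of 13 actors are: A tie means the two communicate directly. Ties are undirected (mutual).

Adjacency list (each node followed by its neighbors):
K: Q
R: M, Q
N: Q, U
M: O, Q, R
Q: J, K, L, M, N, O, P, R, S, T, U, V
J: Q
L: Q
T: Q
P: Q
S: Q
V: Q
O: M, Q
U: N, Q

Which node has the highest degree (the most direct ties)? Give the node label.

Degrees — J:1, K:1, L:1, M:3, N:2, O:2, P:1, Q:12, R:2, S:1, T:1, U:2, V:1.
The maximum is 12, attained only by Q.

Q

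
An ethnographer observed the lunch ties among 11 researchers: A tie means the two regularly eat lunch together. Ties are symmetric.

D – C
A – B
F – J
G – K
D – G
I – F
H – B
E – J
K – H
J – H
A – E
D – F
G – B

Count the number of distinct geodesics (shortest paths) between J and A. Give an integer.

The shortest distance is 2, and the only length-2 path is J–E–A. So there is exactly 1 shortest path.

1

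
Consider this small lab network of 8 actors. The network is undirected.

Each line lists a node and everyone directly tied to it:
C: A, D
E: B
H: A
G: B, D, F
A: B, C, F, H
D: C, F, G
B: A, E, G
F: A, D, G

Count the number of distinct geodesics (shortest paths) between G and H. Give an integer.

The shortest distance is 3. The length-3 paths are: G–F–A–H; G–B–A–H.
That gives 2 distinct shortest paths.

2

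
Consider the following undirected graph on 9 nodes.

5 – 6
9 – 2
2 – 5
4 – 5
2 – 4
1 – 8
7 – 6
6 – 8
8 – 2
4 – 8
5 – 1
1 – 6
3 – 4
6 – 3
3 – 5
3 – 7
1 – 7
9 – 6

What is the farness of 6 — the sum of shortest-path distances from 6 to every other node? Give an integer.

10

Distances from 6: 1:1, 2:2, 3:1, 4:2, 5:1, 7:1, 8:1, 9:1.
Sum = 1 + 2 + 1 + 2 + 1 + 1 + 1 + 1 = 10.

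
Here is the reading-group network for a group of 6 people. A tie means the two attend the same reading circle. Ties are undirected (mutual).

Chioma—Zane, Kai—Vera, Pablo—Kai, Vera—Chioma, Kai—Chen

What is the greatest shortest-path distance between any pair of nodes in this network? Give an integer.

Eccentricity of each node (its greatest distance to any other): Chen:4, Chioma:3, Kai:3, Pablo:4, Vera:2, Zane:4.
The maximum eccentricity is 4, realized for instance by the pair Pablo–Zane via Pablo – Kai – Vera – Chioma – Zane. So the diameter is 4.

4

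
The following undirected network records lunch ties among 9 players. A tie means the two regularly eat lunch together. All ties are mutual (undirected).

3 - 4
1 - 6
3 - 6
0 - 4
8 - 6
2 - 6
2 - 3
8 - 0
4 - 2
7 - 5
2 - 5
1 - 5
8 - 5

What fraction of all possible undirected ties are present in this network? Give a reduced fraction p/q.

13/36

There are 13 edges and 9 nodes, so the maximum possible is C(9,2) = 36.
Density = 13/36.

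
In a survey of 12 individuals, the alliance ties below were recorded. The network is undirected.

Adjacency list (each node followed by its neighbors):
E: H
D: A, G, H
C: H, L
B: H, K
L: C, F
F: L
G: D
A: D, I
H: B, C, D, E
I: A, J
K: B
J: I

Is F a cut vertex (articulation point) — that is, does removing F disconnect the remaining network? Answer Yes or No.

No

Even without F, every remaining node can still reach every other (the residual graph is connected), so F is not a cut vertex.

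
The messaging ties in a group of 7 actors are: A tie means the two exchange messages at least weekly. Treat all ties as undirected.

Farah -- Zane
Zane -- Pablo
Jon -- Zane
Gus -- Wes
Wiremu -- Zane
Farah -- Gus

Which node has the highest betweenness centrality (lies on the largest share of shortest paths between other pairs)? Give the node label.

Unnormalized betweenness of each node: Farah:8, Gus:5, Jon:0, Pablo:0, Wes:0, Wiremu:0, Zane:12.
Zane has the largest value, 12, making it the main broker — the node through which the most shortest paths run.

Zane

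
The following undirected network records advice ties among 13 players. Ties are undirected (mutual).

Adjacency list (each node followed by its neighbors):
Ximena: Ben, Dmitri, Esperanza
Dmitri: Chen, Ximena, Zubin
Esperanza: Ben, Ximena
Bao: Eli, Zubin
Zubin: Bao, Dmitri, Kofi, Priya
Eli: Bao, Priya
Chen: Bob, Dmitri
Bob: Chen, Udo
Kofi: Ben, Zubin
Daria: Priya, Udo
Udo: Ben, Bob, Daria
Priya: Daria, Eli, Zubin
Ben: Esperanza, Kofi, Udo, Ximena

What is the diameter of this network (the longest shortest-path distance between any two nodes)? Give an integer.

Eccentricity of each node (its greatest distance to any other): Bao:4, Ben:4, Bob:4, Chen:4, Daria:3, Dmitri:3, Eli:5, Esperanza:5, Kofi:3, Priya:4, Udo:4, Ximena:4, Zubin:3.
The maximum eccentricity is 5, realized for instance by the pair Esperanza–Eli via Esperanza – Ben – Udo – Daria – Priya – Eli. So the diameter is 5.

5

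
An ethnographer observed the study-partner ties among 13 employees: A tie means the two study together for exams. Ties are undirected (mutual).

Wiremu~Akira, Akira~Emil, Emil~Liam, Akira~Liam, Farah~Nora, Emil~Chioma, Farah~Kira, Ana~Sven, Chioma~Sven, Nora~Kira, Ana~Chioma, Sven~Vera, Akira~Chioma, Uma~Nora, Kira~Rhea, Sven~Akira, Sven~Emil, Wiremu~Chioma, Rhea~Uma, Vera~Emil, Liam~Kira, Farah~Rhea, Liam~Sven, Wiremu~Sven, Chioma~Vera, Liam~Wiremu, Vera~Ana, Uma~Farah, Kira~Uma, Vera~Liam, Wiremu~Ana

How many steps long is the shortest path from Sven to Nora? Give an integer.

3

One shortest route is Sven – Liam – Kira – Nora, which uses 3 edges, and at distance 2 from Sven we only reach {Kira}, which does not include Nora. So d(Sven,Nora) = 3.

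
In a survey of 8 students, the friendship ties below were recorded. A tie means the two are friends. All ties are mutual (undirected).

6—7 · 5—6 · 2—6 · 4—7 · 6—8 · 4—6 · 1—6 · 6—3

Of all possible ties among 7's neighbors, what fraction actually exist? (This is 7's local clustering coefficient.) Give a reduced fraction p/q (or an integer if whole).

1

7's neighbors: 4 and 6 (k = 2).
Possible neighbor pairs: C(2,2) = 1. Edges among them: 4–6 → e = 1.
Clustering(7) = 1/1.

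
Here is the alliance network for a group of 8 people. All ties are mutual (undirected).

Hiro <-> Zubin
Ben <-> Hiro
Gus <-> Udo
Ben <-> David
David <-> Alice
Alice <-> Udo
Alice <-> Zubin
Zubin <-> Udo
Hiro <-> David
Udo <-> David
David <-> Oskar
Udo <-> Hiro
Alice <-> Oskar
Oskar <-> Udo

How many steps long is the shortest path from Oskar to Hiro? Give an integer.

One shortest route is Oskar – Udo – Hiro, which uses 2 edges, and Oskar and Hiro are not directly tied, so nothing shorter exists. So d(Oskar,Hiro) = 2.

2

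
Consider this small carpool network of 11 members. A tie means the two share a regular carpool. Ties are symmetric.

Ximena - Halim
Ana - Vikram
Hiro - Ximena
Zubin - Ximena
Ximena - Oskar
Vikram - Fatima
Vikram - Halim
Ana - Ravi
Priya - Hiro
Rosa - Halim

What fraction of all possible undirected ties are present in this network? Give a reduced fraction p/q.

There are 10 edges and 11 nodes, so the maximum possible is C(11,2) = 55.
Density = 10/55 = 2/11.

2/11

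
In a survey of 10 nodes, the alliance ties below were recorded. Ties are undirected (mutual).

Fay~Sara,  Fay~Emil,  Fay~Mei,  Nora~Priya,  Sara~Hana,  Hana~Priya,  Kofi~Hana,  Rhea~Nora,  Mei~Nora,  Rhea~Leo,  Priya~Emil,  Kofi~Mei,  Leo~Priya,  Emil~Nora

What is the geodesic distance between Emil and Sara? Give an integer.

2

One shortest route is Emil – Fay – Sara, which uses 2 edges, and Emil and Sara are not directly tied, so nothing shorter exists. So d(Emil,Sara) = 2.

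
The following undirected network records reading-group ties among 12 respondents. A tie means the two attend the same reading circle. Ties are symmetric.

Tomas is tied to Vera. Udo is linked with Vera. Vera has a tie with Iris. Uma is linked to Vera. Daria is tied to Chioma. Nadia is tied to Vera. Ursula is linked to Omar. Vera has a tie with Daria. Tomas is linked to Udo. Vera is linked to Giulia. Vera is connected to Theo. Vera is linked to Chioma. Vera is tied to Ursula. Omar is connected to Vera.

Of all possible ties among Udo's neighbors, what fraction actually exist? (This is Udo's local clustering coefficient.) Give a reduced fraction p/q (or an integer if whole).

Udo's neighbors: Tomas and Vera (k = 2).
Possible neighbor pairs: C(2,2) = 1. Edges among them: Tomas–Vera → e = 1.
Clustering(Udo) = 1/1.

1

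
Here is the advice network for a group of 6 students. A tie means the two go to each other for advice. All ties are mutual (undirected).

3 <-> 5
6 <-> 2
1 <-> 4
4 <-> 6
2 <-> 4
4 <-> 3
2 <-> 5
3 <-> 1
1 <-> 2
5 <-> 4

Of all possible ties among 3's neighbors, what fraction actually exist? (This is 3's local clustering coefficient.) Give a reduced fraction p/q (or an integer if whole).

2/3

3's neighbors: 1, 4, and 5 (k = 3).
Possible neighbor pairs: C(3,2) = 3. Edges among them: 1–4, 4–5 → e = 2.
Clustering(3) = 2/3.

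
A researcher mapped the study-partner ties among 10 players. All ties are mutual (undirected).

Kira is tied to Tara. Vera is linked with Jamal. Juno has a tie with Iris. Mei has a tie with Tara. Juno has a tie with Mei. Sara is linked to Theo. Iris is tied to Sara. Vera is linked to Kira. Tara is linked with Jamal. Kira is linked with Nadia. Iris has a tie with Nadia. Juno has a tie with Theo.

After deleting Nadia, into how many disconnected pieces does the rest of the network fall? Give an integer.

1

Nadia's neighbors (Iris and Kira) remain reachable from one another through other ties, so the rest of the network stays in one piece.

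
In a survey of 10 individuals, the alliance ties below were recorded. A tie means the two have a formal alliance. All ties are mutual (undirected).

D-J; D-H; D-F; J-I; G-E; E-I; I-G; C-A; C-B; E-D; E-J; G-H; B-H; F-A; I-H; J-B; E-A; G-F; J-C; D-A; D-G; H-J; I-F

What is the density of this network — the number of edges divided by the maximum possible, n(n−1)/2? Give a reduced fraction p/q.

23/45

There are 23 edges and 10 nodes, so the maximum possible is C(10,2) = 45.
Density = 23/45.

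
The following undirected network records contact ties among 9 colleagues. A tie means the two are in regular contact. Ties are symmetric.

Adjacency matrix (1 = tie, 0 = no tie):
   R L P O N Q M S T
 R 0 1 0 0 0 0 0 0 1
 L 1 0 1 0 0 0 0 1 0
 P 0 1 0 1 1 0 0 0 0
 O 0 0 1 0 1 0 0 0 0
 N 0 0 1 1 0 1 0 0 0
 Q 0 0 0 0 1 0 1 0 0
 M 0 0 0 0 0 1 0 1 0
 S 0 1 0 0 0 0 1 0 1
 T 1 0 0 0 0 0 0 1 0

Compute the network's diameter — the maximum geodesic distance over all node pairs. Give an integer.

Eccentricity of each node (its greatest distance to any other): L:3, M:3, N:4, O:4, P:3, Q:4, R:4, S:3, T:4.
The maximum eccentricity is 4, realized for instance by the pair R–Q via R – L – P – N – Q. So the diameter is 4.

4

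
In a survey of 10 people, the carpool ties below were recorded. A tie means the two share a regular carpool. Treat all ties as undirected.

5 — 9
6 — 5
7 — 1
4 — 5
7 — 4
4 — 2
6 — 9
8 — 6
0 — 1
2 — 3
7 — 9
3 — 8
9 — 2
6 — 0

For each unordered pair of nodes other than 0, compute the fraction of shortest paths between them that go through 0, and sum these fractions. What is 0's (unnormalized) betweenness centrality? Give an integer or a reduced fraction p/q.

8/3

Pairs whose geodesics pass through 0 — 8–1: 1; 3–1: 1/3; 5–1: 1/3; 1–6: 1.
All other pairs contribute 0.
Summing the contributions gives betweenness(0) = 8/3.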